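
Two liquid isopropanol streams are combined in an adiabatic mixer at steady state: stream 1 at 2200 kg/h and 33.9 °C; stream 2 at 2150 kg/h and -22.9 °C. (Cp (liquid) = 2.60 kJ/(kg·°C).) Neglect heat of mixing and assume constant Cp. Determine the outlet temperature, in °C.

T_out = 5.83 °C

Adiabatic, steady state ⇒ Σ ṁᵢCp,ᵢ(T_out − Tᵢ) = 0
Σ ṁᵢCp,ᵢTᵢ = 2200×2.60×33.9 + 2150×2.60×-22.9 = 65897
Σ ṁᵢCp,ᵢ = 2200×2.60 + 2150×2.60 = 11310
T_out = 65897 / 11310 = 5.8264 °C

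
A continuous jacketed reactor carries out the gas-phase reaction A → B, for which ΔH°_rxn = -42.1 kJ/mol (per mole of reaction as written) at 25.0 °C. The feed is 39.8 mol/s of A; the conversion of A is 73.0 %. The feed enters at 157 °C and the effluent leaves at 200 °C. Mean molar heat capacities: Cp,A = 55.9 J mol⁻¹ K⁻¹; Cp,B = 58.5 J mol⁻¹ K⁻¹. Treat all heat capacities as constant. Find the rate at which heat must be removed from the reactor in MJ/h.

Q_out = 4010 MJ/h

Extent of reaction ξ = 0.730 × 39.8 = 29.054 mol/s
Reaction term: ξ·ΔH°_rxn = 29.054 × -42.1 = -1223.2 kJ/s
Sensible, feed 157→25 °C: -293.68 kJ/s
Outlet flows (mol/s): A 10.746, B 29.054
Sensible, products 25→200 °C: 402.56 kJ/s
Q = ΔH = -1114.3 kJ/s = -1114.3 kW
Heat removed = 4011.4 MJ/h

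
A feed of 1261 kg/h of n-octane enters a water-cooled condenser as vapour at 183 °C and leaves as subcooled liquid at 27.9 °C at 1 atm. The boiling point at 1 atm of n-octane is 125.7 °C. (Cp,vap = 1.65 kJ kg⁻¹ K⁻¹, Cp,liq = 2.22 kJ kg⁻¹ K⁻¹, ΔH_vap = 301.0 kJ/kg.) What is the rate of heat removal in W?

vapour 183→125.7 °C: -94.545 kJ/kg
condensation at 125.7 °C: -301 kJ/kg
liquid 125.7→27.9 °C: -217.12 kJ/kg
Δh = -94.545 + -301 + -217.12 = -612.66 kJ/kg
Q = ṁ·Δh = 1261 kg/h × -612.66 kJ/kg = -772570 kJ/h
|Q| = 214.6 kW = 214600 W

Q_c = 215000 W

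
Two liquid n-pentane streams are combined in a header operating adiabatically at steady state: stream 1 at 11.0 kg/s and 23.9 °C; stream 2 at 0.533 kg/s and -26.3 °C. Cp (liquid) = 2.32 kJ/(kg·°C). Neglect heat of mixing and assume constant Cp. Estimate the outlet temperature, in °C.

T_out = 21.6 °C

Adiabatic, steady state ⇒ Σ ṁᵢCp,ᵢ(T_out − Tᵢ) = 0
T_out = Σ ṁᵢCp,ᵢTᵢ / Σ ṁᵢCp,ᵢ
      = 577.41 / 26.757 = 21.58 °C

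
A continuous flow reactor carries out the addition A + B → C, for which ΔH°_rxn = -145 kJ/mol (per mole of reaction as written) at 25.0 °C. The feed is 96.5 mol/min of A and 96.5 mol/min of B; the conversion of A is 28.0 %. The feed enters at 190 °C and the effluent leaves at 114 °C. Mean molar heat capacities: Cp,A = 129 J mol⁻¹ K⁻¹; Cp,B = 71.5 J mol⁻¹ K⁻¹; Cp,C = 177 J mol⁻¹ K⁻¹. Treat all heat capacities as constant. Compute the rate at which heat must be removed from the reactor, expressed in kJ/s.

Q_out = 90.7 kJ/s

Extent of reaction ξ = 0.280 × 96.5 = 27.02 mol/min
Reaction term: ξ·ΔH°_rxn = 27.02 × -145 = -3917.9 kJ/min
Sensible, feed 190→25 °C: -3192.5 kJ/min
Outlet flows (mol/min): A 69.48, B 69.48, C 27.02
Sensible, products 25→114 °C: 1665.5 kJ/min
Q = ΔH = -5444.9 kJ/min = -90.748 kW
Heat removed = 90.748 kJ/s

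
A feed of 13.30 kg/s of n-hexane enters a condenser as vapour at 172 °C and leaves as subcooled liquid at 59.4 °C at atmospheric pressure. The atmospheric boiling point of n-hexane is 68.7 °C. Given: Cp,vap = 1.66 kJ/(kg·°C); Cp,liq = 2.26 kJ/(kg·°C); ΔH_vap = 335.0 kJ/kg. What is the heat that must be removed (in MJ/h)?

vapour 172→68.7 °C: -171.48 kJ/kg
condensation at 68.7 °C: -335 kJ/kg
liquid 68.7→59.4 °C: -21.018 kJ/kg
Δh = -171.48 + -335 + -21.018 = -527.5 kJ/kg
Q = ṁ·Δh = 13.30 kg/s × -527.5 kJ/kg = -7015.7 kJ/s
|Q| = 7015.7 kW = 25257 MJ/h

Q_c = 25300 MJ/h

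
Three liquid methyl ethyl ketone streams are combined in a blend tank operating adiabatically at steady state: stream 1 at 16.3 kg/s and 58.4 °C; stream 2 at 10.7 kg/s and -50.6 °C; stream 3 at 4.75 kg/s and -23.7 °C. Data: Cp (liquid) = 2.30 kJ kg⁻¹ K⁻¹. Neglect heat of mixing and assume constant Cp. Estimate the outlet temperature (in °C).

Adiabatic, steady state ⇒ Σ ṁᵢCp,ᵢ(T_out − Tᵢ) = 0
Σ ṁᵢCp,ᵢTᵢ = 16.3×2.30×58.4 + 10.7×2.30×-50.6 + 4.75×2.30×-23.7 = 685.23
Σ ṁᵢCp,ᵢ = 16.3×2.30 + 10.7×2.30 + 4.75×2.30 = 73.025
T_out = 685.23 / 73.025 = 9.3835 °C

T_out = 9.38 °C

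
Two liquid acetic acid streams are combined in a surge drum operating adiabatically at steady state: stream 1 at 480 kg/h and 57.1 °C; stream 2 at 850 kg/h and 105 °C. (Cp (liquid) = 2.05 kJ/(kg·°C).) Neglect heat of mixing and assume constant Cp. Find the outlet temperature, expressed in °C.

T_out = 87.7 °C

Energy balance with Q = 0: Σ ṁᵢCp,ᵢ(T_out − Tᵢ) = 0
T_out = Σ ṁᵢCp,ᵢTᵢ / Σ ṁᵢCp,ᵢ
      = 239150 / 2726.5 = 87.713 °C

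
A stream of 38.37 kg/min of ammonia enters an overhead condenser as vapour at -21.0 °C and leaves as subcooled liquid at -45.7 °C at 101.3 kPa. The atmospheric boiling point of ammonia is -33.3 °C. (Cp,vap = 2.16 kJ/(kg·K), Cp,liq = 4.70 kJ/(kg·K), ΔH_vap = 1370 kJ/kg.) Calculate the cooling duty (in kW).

vapour -21.0→-33.3 °C: -26.568 kJ/kg
condensation at -33.3 °C: -1370 kJ/kg
liquid -33.3→-45.7 °C: -58.28 kJ/kg
Δh = -26.568 + -1370 + -58.28 = -1454.8 kJ/kg
Q = ṁ·Δh = 38.37 kg/min × -1454.8 kJ/kg = -55823 kJ/min
|Q| = 930.38 kW

Q_c = 930 kW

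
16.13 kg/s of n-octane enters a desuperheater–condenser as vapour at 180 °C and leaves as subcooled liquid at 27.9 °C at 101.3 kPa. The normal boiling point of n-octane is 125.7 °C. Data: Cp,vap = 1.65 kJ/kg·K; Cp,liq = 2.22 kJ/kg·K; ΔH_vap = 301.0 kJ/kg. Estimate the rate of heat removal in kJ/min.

vapour 180→125.7 °C: -89.595 kJ/kg
condensation at 125.7 °C: -301 kJ/kg
liquid 125.7→27.9 °C: -217.12 kJ/kg
Δh = -89.595 + -301 + -217.12 = -607.71 kJ/kg
Q = ṁ·Δh = 16.13 kg/s × -607.71 kJ/kg = -9802.4 kJ/s
|Q| = 9802.4 kW = 588140 kJ/min

Q_c = 588000 kJ/min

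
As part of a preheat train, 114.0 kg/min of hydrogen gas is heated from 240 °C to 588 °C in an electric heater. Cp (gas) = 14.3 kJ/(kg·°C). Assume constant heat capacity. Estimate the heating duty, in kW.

Q = ṁ·Cp·ΔT = 114.0 × 14.3 × (588 − 240) = 567310 kJ/min
Converting: 567310 / 60 s = 9455.2 kW

Q = 9460 kW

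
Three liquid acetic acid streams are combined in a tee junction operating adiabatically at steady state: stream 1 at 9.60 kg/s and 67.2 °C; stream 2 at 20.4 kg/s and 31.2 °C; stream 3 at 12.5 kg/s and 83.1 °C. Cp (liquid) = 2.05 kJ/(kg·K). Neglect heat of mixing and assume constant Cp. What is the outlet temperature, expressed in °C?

T_out = 54.6 °C

No heat crosses the boundary, so H_out = H_in.
T_out = Σ ṁᵢCp,ᵢTᵢ / Σ ṁᵢCp,ᵢ
      = 4756.7 / 87.125 = 54.596 °C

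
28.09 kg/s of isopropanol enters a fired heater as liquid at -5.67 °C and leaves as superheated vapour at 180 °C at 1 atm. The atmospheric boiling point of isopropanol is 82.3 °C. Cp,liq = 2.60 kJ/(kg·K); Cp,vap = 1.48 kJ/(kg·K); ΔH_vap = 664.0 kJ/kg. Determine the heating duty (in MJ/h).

Q = 105000 MJ/h

liquid -5.67→82.3 °C: 228.72 kJ/kg
vaporisation at 82.3 °C: 664 kJ/kg
vapour 82.3→180 °C: 144.6 kJ/kg
Δh = 228.72 + 664 + 144.6 = 1037.3 kJ/kg
Q = ṁ·Δh = 28.09 kg/s × 1037.3 kJ/kg = 29138 kJ/s
|Q| = 29138 kW = 104900 MJ/h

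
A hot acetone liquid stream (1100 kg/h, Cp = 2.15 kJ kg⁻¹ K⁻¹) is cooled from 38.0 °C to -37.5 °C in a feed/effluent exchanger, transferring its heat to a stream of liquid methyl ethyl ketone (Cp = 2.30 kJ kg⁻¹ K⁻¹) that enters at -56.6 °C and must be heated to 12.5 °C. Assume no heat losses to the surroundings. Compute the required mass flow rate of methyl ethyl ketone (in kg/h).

Heat released by hot stream: Q = 1100 × 2.15 × (38.0 − -37.5) = 178560 kJ/h
Energy balance on cold side (adiabatic exchanger): Q = ṁ_c·Cp_c·(T_c,out − T_c,in)
ṁ_c = 178560 / [2.30 × (12.5 − -56.6)] = 1123.5 kg/h

ṁ_c = 1120 kg/h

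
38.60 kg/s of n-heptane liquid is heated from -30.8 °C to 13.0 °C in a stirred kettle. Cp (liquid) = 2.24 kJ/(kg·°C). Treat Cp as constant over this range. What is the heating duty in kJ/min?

Q = ṁ·Cp·ΔT = 38.60 × 2.24 × (13.0 − -30.8) = 3787.1 kJ/s
Heating duty = 227230 kJ/min

Q = 227000 kJ/min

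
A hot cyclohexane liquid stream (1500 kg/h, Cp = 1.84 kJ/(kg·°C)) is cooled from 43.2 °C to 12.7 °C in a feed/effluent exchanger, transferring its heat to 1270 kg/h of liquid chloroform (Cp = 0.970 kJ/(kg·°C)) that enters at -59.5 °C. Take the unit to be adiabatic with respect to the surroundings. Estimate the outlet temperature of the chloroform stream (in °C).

T_c,out = 8.83 °C

Heat released by hot stream: Q = 1500 × 1.84 × (43.2 − 12.7) = 84180 kJ/h
Energy balance on cold side (adiabatic exchanger): Q = ṁ_c·Cp_c·(T_c,out − T_c,in)
T_c,out = -59.5 + 84180/(1270 × 0.970) = 8.8335 °C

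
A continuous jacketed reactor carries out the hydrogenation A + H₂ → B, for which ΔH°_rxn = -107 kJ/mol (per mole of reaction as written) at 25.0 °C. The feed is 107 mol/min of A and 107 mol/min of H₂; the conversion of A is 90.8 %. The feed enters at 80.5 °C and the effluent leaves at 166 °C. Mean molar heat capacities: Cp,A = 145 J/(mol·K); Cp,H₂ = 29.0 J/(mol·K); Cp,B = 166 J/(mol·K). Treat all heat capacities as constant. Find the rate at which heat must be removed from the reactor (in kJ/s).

Extent of reaction ξ = 0.908 × 107 = 97.156 mol/min
Reaction term: ξ·ΔH°_rxn = 97.156 × -107 = -10396 kJ/min
Sensible, feed 80.5→25 °C: -1033.3 kJ/min
Outlet flows (mol/min): A 9.844, H₂ 9.844, B 97.156
Sensible, products 25→166 °C: 2515.5 kJ/min
Q = ΔH = -8913.4 kJ/min = -148.56 kW
Heat removed = 148.56 kJ/s

Q_out = 149 kJ/s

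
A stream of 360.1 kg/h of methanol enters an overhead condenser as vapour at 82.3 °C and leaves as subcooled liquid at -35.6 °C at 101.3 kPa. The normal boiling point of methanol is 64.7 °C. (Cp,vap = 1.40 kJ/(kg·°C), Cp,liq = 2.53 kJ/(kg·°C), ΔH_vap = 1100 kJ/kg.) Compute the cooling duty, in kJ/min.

vapour 82.3→64.7 °C: -24.64 kJ/kg
condensation at 64.7 °C: -1100 kJ/kg
liquid 64.7→-35.6 °C: -253.76 kJ/kg
Δh = -24.64 + -1100 + -253.76 = -1378.4 kJ/kg
Q = ṁ·Δh = 360.1 kg/h × -1378.4 kJ/kg = -496360 kJ/h
|Q| = 137.88 kW = 8272.7 kJ/min

Q_c = 8270 kJ/min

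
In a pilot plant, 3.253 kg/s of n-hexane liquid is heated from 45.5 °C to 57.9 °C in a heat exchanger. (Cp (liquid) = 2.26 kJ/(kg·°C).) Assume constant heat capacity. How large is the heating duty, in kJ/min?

Q = ṁ·Cp·ΔT = 3.253 × 2.26 × (57.9 − 45.5) = 91.162 kJ/s
Heating duty = 5469.7 kJ/min

Q = 5470 kJ/min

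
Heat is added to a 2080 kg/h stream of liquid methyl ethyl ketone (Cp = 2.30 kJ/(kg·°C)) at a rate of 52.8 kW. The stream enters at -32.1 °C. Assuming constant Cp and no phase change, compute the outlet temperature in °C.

T_out = 7.63 °C

Q = 52.8 kW = 190080 kJ/h
ΔT = Q/(ṁ·Cp) = 190080/(2080×2.30) = 39.732 K
T_out = -32.1 + 39.732 = 7.6324 °C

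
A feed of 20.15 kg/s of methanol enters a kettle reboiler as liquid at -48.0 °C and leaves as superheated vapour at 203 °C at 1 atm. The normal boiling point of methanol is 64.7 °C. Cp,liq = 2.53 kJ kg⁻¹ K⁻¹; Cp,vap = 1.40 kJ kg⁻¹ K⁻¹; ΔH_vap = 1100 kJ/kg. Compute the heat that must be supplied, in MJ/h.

liquid -48.0→64.7 °C: 285.13 kJ/kg
vaporisation at 64.7 °C: 1100 kJ/kg
vapour 64.7→203 °C: 193.62 kJ/kg
Δh = 285.13 + 1100 + 193.62 = 1578.8 kJ/kg
Q = ṁ·Δh = 20.15 kg/s × 1578.8 kJ/kg = 31812 kJ/s
|Q| = 31812 kW = 114520 MJ/h

Q = 115000 MJ/h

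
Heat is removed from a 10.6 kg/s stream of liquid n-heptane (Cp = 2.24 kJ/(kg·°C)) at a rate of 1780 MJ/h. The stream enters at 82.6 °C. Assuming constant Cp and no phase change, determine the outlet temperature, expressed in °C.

T_out = 61.8 °C

Q = 1780 MJ/h = 494.44 kJ/s
ΔT = Q/(ṁ·Cp) = 494.44/(10.6×2.24) = 20.824 K
T_out = 82.6 − 20.824 = 61.776 °C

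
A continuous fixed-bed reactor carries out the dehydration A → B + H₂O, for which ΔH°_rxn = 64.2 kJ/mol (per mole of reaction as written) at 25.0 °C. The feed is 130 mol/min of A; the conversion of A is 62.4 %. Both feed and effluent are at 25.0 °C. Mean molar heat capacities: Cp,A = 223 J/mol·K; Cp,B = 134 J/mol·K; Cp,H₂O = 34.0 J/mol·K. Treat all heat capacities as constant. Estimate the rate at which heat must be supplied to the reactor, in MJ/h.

Extent of reaction ξ = 0.624 × 130 = 81.12 mol/min
Reaction term: ξ·ΔH°_rxn = 81.12 × 64.2 = 5207.9 kJ/min
Q = ΔH = 5207.9 kJ/min = 86.798 kW
Heat supplied = 312.47 MJ/h

Q_in = 312 MJ/h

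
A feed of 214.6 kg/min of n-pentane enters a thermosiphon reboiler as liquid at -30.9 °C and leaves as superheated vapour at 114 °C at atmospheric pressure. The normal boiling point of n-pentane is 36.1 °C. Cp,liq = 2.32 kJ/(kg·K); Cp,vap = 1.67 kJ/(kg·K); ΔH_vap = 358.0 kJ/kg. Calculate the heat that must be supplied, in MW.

liquid -30.9→36.1 °C: 155.44 kJ/kg
vaporisation at 36.1 °C: 358 kJ/kg
vapour 36.1→114 °C: 130.09 kJ/kg
Δh = 155.44 + 358 + 130.09 = 643.53 kJ/kg
Q = ṁ·Δh = 214.6 kg/min × 643.53 kJ/kg = 138100 kJ/min
|Q| = 2301.7 kW = 2.3017 MW

Q = 2.30 MW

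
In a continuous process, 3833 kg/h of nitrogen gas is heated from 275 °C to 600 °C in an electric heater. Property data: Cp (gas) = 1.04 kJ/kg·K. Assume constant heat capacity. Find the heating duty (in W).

Q = ṁ·Cp·ΔT = 3833 × 1.04 × (600 − 275) = 1.2956e+06 kJ/h
Converting: 1.2956e+06 / 3600 s = 359.88 kW
Heating duty = 359880 W

Q = 360000 W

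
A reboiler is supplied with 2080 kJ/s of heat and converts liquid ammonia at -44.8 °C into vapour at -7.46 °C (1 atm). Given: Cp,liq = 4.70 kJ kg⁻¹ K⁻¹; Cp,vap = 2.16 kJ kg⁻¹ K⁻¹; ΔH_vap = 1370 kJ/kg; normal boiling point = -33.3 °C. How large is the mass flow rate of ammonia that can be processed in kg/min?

Δh = 4.70×(-33.3−-44.8) + 1370 + 2.16×(-7.46−-33.3) = 1479.9 kJ/kg
Q = 2080 kJ/s = 2080 kJ/s = 124800 kJ/min
ṁ = Q/Δh = 124800 / 1479.9 = 84.332 kg/min

ṁ = 84.3 kg/min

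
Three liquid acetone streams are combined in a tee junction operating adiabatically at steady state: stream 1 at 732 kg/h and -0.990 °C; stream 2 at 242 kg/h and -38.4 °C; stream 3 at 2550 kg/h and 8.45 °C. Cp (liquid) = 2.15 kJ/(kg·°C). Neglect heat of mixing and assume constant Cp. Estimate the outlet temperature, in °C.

Adiabatic, steady state ⇒ Σ ṁᵢCp,ᵢ(T_out − Tᵢ) = 0
Σ ṁᵢCp,ᵢTᵢ = 732×2.15×-0.990 + 242×2.15×-38.4 + 2550×2.15×8.45 = 24790
Σ ṁᵢCp,ᵢ = 732×2.15 + 242×2.15 + 2550×2.15 = 7576.6
T_out = 24790 / 7576.6 = 3.2719 °C

T_out = 3.27 °C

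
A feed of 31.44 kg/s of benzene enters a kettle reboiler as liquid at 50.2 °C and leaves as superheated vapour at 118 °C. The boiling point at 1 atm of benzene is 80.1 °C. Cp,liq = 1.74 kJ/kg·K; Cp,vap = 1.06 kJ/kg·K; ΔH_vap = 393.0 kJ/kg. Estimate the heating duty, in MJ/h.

Q = 54900 MJ/h

liquid 50.2→80.1 °C: 52.026 kJ/kg
vaporisation at 80.1 °C: 393 kJ/kg
vapour 80.1→118 °C: 40.174 kJ/kg
Δh = 52.026 + 393 + 40.174 = 485.2 kJ/kg
Q = ṁ·Δh = 31.44 kg/s × 485.2 kJ/kg = 15255 kJ/s
|Q| = 15255 kW = 54917 MJ/h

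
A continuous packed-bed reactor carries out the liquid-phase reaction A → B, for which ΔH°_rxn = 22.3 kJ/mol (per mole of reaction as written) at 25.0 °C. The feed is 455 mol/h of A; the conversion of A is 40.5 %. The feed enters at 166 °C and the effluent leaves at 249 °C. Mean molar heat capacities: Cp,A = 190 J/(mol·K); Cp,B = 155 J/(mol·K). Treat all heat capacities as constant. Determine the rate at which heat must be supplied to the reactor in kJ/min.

Q_in = 164 kJ/min

Extent of reaction ξ = 0.405 × 455 = 184.28 mol/h
Reaction term: ξ·ΔH°_rxn = 184.28 × 22.3 = 4109.3 kJ/h
Sensible, feed 166→25 °C: -12189 kJ/h
Outlet flows (mol/h): A 270.73, B 184.28
Sensible, products 25→249 °C: 17920 kJ/h
Q = ΔH = 9840 kJ/h = 2.7333 kW
Heat supplied = 164 kJ/min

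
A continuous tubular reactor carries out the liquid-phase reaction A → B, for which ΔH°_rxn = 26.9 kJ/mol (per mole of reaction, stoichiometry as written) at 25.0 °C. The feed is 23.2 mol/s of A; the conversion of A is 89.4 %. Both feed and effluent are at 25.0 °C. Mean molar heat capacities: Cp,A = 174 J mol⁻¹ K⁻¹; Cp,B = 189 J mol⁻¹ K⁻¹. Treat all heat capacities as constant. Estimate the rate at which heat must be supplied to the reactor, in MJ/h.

Extent of reaction ξ = 0.894 × 23.2 = 20.741 mol/s
Reaction term: ξ·ΔH°_rxn = 20.741 × 26.9 = 557.93 kJ/s
Q = ΔH = 557.93 kJ/s = 557.93 kW
Heat supplied = 2008.5 MJ/h

Q_in = 2010 MJ/h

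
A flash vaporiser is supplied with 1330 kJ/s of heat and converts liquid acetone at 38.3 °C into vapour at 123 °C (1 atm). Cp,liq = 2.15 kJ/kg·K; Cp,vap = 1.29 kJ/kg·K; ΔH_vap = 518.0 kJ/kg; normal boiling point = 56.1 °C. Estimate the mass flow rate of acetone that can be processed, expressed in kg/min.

ṁ = 124 kg/min

Δh = 2.15×(56.1−38.3) + 518.0 + 1.29×(123−56.1) = 642.57 kJ/kg
Q = 1330 kJ/s = 1330 kJ/s = 79800 kJ/min
ṁ = Q/Δh = 79800 / 642.57 = 124.19 kg/min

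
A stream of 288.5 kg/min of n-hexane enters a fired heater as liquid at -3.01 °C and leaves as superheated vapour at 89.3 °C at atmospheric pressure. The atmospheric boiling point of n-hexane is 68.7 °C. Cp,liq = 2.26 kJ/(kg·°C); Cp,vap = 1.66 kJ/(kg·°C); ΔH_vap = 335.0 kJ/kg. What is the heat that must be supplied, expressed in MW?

liquid -3.01→68.7 °C: 162.06 kJ/kg
vaporisation at 68.7 °C: 335 kJ/kg
vapour 68.7→89.3 °C: 34.196 kJ/kg
Δh = 162.06 + 335 + 34.196 = 531.26 kJ/kg
Q = ṁ·Δh = 288.5 kg/min × 531.26 kJ/kg = 153270 kJ/min
|Q| = 2554.5 kW = 2.5545 MW

Q = 2.55 MW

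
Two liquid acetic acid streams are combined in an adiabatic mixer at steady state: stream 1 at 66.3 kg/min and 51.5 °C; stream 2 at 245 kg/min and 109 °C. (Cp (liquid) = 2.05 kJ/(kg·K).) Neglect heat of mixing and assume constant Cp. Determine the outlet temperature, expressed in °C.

T_out = 96.8 °C

No heat crosses the boundary, so H_out = H_in.
Σ ṁᵢCp,ᵢTᵢ = 66.3×2.05×51.5 + 245×2.05×109 = 61745
Σ ṁᵢCp,ᵢ = 66.3×2.05 + 245×2.05 = 638.16
T_out = 61745 / 638.16 = 96.754 °C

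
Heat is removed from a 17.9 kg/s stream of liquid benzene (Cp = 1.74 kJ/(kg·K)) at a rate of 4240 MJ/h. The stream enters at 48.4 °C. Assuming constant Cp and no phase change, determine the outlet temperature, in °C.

T_out = 10.6 °C

Q = 4240 MJ/h = 1177.8 kJ/s
ΔT = Q/(ṁ·Cp) = 1177.8/(17.9×1.74) = 37.815 K
T_out = 48.4 − 37.815 = 10.585 °C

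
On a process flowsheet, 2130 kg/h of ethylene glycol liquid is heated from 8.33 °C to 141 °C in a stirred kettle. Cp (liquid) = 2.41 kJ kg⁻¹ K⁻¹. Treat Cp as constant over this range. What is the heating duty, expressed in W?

Q = ṁ·Cp·ΔT = 2130 × 2.41 × (141 − 8.33) = 681030 kJ/h
Converting: 681030 / 3600 s = 189.18 kW
Heating duty = 189180 W

Q = 189000 W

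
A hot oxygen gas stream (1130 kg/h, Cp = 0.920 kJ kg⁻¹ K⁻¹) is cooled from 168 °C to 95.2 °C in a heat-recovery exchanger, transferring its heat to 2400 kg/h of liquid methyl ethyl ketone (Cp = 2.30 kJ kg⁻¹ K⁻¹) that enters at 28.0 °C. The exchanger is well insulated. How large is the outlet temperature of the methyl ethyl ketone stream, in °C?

T_c,out = 41.7 °C

Heat released by hot stream: Q = 1130 × 0.920 × (168 − 95.2) = 75683 kJ/h
Energy balance on cold side (adiabatic exchanger): Q = ṁ_c·Cp_c·(T_c,out − T_c,in)
T_c,out = 28.0 + 75683/(2400 × 2.30) = 41.711 °C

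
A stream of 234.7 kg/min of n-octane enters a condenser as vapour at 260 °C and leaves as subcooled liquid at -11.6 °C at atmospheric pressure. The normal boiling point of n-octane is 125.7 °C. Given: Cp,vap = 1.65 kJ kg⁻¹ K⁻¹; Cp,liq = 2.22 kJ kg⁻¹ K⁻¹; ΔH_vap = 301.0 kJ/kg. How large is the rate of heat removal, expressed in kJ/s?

vapour 260→125.7 °C: -221.59 kJ/kg
condensation at 125.7 °C: -301 kJ/kg
liquid 125.7→-11.6 °C: -304.81 kJ/kg
Δh = -221.59 + -301 + -304.81 = -827.4 kJ/kg
Q = ṁ·Δh = 234.7 kg/min × -827.4 kJ/kg = -194190 kJ/min
|Q| = 3236.5 kW

Q_c = 3240 kJ/s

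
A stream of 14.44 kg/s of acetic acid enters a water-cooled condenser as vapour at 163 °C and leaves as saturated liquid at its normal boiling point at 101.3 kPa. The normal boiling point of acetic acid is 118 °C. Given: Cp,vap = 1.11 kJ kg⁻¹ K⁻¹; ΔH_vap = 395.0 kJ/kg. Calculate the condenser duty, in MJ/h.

Q_c = 23100 MJ/h

vapour 163→118 °C: -49.95 kJ/kg
condensation at 118 °C: -395 kJ/kg
Δh = -49.95 + -395 = -444.95 kJ/kg
Q = ṁ·Δh = 14.44 kg/s × -444.95 kJ/kg = -6425.1 kJ/s
|Q| = 6425.1 kW = 23130 MJ/h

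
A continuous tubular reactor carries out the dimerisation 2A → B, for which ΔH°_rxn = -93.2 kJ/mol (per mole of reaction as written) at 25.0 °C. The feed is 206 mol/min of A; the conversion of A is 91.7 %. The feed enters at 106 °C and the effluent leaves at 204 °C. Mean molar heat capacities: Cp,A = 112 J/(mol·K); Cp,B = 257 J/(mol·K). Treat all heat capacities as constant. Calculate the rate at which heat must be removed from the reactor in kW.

Extent of reaction ξ = 0.917 × 206 / 2 = 94.451 mol/min
Reaction term: ξ·ΔH°_rxn = 94.451 × -93.2 = -8802.8 kJ/min
Sensible, feed 106→25 °C: -1868.8 kJ/min
Outlet flows (mol/min): A 17.098, B 94.451
Sensible, products 25→204 °C: 4687.8 kJ/min
Q = ΔH = -5983.9 kJ/min = -99.731 kW
Heat removed = 99.731 kW

Q_out = 99.7 kW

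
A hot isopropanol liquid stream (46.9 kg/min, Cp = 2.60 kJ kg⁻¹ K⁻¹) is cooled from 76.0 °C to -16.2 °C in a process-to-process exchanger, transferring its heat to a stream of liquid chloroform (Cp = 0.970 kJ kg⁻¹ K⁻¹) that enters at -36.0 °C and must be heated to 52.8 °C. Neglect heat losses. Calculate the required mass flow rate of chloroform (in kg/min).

Heat released by hot stream: Q = 46.9 × 2.60 × (76.0 − -16.2) = 11243 kJ/min
Energy balance on cold side (adiabatic exchanger): Q = ṁ_c·Cp_c·(T_c,out − T_c,in)
ṁ_c = 11243 / [0.970 × (52.8 − -36.0)] = 130.52 kg/min

ṁ_c = 131 kg/min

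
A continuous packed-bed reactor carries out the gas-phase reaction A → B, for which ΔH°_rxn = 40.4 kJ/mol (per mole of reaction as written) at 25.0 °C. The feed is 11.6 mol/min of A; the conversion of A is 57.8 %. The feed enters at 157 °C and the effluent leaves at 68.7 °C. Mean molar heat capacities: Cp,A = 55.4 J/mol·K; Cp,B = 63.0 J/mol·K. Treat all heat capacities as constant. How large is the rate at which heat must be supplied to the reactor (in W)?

Q_in = 3610 W

Extent of reaction ξ = 0.578 × 11.6 = 6.7048 mol/min
Reaction term: ξ·ΔH°_rxn = 6.7048 × 40.4 = 270.87 kJ/min
Sensible, feed 157→25 °C: -84.828 kJ/min
Outlet flows (mol/min): A 4.8952, B 6.7048
Sensible, products 25→68.7 °C: 30.31 kJ/min
Q = ΔH = 216.36 kJ/min = 3.6059 kW
Heat supplied = 3605.9 W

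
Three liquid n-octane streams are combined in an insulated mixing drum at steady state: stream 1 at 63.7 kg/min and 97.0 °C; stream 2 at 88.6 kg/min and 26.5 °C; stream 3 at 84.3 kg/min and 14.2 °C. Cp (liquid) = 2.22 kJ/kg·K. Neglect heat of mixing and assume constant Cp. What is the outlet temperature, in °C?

Energy balance with Q = 0: Σ ṁᵢCp,ᵢ(T_out − Tᵢ) = 0
Σ ṁᵢCp,ᵢTᵢ = 63.7×2.22×97.0 + 88.6×2.22×26.5 + 84.3×2.22×14.2 = 21587
Σ ṁᵢCp,ᵢ = 63.7×2.22 + 88.6×2.22 + 84.3×2.22 = 525.25
T_out = 21587 / 525.25 = 41.098 °C

T_out = 41.1 °C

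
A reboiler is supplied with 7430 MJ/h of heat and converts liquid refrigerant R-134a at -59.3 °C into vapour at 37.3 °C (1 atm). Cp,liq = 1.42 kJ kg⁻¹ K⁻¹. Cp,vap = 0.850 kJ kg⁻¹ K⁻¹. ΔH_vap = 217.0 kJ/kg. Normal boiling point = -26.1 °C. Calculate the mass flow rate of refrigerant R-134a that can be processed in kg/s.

ṁ = 6.49 kg/s

Δh = 1.42×(-26.1−-59.3) + 217.0 + 0.850×(37.3−-26.1) = 318.03 kJ/kg
Q = 7430 MJ/h = 2063.9 kJ/s = 2063.9 kJ/s
ṁ = Q/Δh = 2063.9 / 318.03 = 6.4895 kg/s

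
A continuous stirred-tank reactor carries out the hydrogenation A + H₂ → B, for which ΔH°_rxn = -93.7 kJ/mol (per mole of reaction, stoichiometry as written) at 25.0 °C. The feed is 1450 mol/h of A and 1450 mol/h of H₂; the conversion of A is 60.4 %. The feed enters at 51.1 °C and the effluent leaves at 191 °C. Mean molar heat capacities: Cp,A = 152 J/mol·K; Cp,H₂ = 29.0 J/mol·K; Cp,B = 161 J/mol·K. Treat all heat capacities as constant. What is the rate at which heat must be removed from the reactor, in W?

Extent of reaction ξ = 0.604 × 1450 = 875.8 mol/h
Reaction term: ξ·ΔH°_rxn = 875.8 × -93.7 = -82062 kJ/h
Sensible, feed 51.1→25 °C: -6849.9 kJ/h
Outlet flows (mol/h): A 574.2, H₂ 574.2, B 875.8
Sensible, products 25→191 °C: 40659 kJ/h
Q = ΔH = -48253 kJ/h = -13.404 kW
Heat removed = 13404 W

Q_out = 13400 W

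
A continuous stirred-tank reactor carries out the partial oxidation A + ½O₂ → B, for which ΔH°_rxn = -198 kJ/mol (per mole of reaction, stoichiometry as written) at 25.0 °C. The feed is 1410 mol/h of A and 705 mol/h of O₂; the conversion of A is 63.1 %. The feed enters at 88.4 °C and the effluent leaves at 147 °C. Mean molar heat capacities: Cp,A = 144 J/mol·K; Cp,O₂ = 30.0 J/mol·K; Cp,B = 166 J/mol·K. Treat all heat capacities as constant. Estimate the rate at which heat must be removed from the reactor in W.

Q_out = 45100 W

Extent of reaction ξ = 0.631 × 1410 = 889.71 mol/h
Reaction term: ξ·ΔH°_rxn = 889.71 × -198 = -176160 kJ/h
Sensible, feed 88.4→25 °C: -14214 kJ/h
Outlet flows (mol/h): A 520.29, O₂ 260.14, B 889.71
Sensible, products 25→147 °C: 28111 kJ/h
Q = ΔH = -162270 kJ/h = -45.074 kW
Heat removed = 45074 W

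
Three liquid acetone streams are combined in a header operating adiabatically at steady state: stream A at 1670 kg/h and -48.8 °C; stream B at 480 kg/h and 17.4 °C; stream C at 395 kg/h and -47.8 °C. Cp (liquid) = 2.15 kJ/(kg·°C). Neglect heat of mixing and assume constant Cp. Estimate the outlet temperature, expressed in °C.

T_out = -36.2 °C

No heat crosses the boundary, so H_out = H_in.
Σ ṁᵢCp,ᵢTᵢ = 1670×2.15×-48.8 + 480×2.15×17.4 + 395×2.15×-47.8 = -197850
Σ ṁᵢCp,ᵢ = 1670×2.15 + 480×2.15 + 395×2.15 = 5471.8
T_out = -197850 / 5471.8 = -36.159 °C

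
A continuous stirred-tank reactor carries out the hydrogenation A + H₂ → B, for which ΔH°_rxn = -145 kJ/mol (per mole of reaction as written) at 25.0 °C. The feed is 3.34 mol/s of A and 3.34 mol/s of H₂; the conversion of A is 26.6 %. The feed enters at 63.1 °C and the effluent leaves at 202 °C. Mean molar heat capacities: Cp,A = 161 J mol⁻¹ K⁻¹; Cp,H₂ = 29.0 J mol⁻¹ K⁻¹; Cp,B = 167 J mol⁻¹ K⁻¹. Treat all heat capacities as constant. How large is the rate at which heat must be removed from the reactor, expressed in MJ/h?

Q_out = 159 MJ/h

Extent of reaction ξ = 0.266 × 3.34 = 0.88844 mol/s
Reaction term: ξ·ΔH°_rxn = 0.88844 × -145 = -128.82 kJ/s
Sensible, feed 63.1→25 °C: -24.178 kJ/s
Outlet flows (mol/s): A 2.4516, H₂ 2.4516, B 0.88844
Sensible, products 25→202 °C: 108.71 kJ/s
Q = ΔH = -44.295 kJ/s = -44.295 kW
Heat removed = 159.46 MJ/h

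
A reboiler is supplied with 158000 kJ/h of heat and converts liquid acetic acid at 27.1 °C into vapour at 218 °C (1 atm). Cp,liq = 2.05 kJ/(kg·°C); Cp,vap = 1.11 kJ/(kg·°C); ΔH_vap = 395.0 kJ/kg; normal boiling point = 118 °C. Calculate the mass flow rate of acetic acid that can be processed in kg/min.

ṁ = 3.80 kg/min

Δh = 2.05×(118−27.1) + 395.0 + 1.11×(218−118) = 692.35 kJ/kg
Q = 158000 kJ/h = 43.889 kJ/s = 2633.3 kJ/min
ṁ = Q/Δh = 2633.3 / 692.35 = 3.8035 kg/min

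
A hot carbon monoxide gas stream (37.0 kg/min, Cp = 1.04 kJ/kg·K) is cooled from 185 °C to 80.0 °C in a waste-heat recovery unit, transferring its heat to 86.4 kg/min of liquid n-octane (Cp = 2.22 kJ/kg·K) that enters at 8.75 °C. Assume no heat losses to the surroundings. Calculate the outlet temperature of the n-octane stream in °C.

Heat released by hot stream: Q = 37.0 × 1.04 × (185 − 80.0) = 4040.4 kJ/min
Energy balance on cold side (adiabatic exchanger): Q = ṁ_c·Cp_c·(T_c,out − T_c,in)
T_c,out = 8.75 + 4040.4/(86.4 × 2.22) = 29.815 °C

T_c,out = 29.8 °C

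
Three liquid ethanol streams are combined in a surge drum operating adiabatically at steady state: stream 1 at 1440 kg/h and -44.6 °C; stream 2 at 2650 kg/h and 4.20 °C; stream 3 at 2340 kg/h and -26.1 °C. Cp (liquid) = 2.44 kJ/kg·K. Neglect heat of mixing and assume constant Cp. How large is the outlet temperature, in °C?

No heat crosses the boundary, so H_out = H_in.
T_out = Σ ṁᵢCp,ᵢTᵢ / Σ ṁᵢCp,ᵢ
      = -278570 / 15689 = -17.756 °C

T_out = -17.8 °C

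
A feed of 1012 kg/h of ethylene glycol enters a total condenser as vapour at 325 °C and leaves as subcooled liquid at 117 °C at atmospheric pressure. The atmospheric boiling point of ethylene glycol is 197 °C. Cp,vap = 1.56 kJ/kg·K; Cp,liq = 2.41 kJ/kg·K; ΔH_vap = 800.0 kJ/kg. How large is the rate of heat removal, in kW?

vapour 325→197 °C: -199.68 kJ/kg
condensation at 197 °C: -800 kJ/kg
liquid 197→117 °C: -192.8 kJ/kg
Δh = -199.68 + -800 + -192.8 = -1192.5 kJ/kg
Q = ṁ·Δh = 1012 kg/h × -1192.5 kJ/kg = -1.2068e+06 kJ/h
|Q| = 335.22 kW

Q_c = 335 kW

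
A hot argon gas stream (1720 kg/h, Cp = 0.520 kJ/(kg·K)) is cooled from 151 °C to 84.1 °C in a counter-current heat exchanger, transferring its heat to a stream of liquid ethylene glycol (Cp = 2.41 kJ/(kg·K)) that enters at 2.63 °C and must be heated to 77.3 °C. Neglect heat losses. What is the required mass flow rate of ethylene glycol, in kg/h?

Heat released by hot stream: Q = 1720 × 0.520 × (151 − 84.1) = 59835 kJ/h
Energy balance on cold side (adiabatic exchanger): Q = ṁ_c·Cp_c·(T_c,out − T_c,in)
ṁ_c = 59835 / [2.41 × (77.3 − 2.63)] = 332.5 kg/h

ṁ_c = 333 kg/h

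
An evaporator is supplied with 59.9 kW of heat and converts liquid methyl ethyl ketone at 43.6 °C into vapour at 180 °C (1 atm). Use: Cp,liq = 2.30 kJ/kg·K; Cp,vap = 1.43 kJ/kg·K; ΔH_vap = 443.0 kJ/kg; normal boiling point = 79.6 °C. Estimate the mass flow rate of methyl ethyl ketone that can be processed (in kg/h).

ṁ = 322 kg/h

Δh = 2.30×(79.6−43.6) + 443.0 + 1.43×(180−79.6) = 669.37 kJ/kg
Q = 59.9 kW = 59.9 kJ/s = 215640 kJ/h
ṁ = Q/Δh = 215640 / 669.37 = 322.15 kg/h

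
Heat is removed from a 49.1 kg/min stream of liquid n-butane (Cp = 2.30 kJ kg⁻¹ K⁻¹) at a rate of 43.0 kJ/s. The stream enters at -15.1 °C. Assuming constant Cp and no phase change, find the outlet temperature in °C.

T_out = -37.9 °C

Q = 43.0 kJ/s = 2580 kJ/min
ΔT = Q/(ṁ·Cp) = 2580/(49.1×2.30) = 22.846 K
T_out = -15.1 − 22.846 = -37.946 °C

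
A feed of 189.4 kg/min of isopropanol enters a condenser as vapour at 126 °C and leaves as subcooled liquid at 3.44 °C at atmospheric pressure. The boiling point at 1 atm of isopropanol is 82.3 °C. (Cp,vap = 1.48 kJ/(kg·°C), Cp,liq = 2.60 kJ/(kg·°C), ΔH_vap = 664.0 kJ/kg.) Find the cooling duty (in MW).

Q_c = 2.95 MW

vapour 126→82.3 °C: -64.676 kJ/kg
condensation at 82.3 °C: -664 kJ/kg
liquid 82.3→3.44 °C: -205.04 kJ/kg
Δh = -64.676 + -664 + -205.04 = -933.71 kJ/kg
Q = ṁ·Δh = 189.4 kg/min × -933.71 kJ/kg = -176850 kJ/min
|Q| = 2947.4 kW = 2.9474 MW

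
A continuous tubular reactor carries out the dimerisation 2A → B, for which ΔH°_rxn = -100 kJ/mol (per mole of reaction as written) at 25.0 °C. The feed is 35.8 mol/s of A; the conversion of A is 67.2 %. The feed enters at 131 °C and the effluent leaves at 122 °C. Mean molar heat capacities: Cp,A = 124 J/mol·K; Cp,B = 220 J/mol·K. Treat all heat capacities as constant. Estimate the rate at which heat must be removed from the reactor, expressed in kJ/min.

Extent of reaction ξ = 0.672 × 35.8 / 2 = 12.029 mol/s
Reaction term: ξ·ΔH°_rxn = 12.029 × -100 = -1202.9 kJ/s
Sensible, feed 131→25 °C: -470.56 kJ/s
Outlet flows (mol/s): A 11.742, B 12.029
Sensible, products 25→122 °C: 397.93 kJ/s
Q = ΔH = -1275.5 kJ/s = -1275.5 kW
Heat removed = 76530 kJ/min

Q_out = 76500 kJ/min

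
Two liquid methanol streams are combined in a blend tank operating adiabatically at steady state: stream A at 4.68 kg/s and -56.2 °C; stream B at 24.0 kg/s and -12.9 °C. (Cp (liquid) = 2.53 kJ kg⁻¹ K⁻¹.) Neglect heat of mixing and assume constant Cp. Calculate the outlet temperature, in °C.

Energy balance with Q = 0: Σ ṁᵢCp,ᵢ(T_out − Tᵢ) = 0
T_out = Σ ṁᵢCp,ᵢTᵢ / Σ ṁᵢCp,ᵢ
      = -1448.7 / 72.56 = -19.966 °C

T_out = -20.0 °C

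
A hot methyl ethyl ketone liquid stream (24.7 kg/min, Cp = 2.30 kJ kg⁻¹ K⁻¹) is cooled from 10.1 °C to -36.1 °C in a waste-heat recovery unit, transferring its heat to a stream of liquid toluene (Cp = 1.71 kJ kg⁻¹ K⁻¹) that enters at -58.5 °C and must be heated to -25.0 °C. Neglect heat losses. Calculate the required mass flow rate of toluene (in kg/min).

Heat released by hot stream: Q = 24.7 × 2.30 × (10.1 − -36.1) = 2624.6 kJ/min
Energy balance on cold side (adiabatic exchanger): Q = ṁ_c·Cp_c·(T_c,out − T_c,in)
ṁ_c = 2624.6 / [1.71 × (-25.0 − -58.5)] = 45.817 kg/min

ṁ_c = 45.8 kg/min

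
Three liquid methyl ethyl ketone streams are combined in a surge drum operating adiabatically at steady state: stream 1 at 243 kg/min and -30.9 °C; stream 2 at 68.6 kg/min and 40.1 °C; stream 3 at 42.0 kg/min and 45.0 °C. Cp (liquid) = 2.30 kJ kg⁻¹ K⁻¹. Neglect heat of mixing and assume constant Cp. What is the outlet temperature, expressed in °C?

T_out = -8.11 °C

No heat crosses the boundary, so H_out = H_in.
Σ ṁᵢCp,ᵢTᵢ = 243×2.30×-30.9 + 68.6×2.30×40.1 + 42.0×2.30×45.0 = -6596
Σ ṁᵢCp,ᵢ = 243×2.30 + 68.6×2.30 + 42.0×2.30 = 813.28
T_out = -6596 / 813.28 = -8.1104 °C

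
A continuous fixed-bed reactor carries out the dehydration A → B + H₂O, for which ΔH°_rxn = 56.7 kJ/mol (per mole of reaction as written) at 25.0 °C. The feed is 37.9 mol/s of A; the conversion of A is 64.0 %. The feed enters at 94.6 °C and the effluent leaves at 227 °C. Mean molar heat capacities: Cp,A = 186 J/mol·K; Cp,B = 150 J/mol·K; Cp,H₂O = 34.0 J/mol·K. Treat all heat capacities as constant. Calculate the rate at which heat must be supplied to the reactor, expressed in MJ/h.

Q_in = 8280 MJ/h

Extent of reaction ξ = 0.640 × 37.9 = 24.256 mol/s
Reaction term: ξ·ΔH°_rxn = 24.256 × 56.7 = 1375.3 kJ/s
Sensible, feed 94.6→25 °C: -490.64 kJ/s
Outlet flows (mol/s): A 13.644, B 24.256, H₂O 24.256
Sensible, products 25→227 °C: 1414.2 kJ/s
Q = ΔH = 2298.9 kJ/s = 2298.9 kW
Heat supplied = 8275.9 MJ/h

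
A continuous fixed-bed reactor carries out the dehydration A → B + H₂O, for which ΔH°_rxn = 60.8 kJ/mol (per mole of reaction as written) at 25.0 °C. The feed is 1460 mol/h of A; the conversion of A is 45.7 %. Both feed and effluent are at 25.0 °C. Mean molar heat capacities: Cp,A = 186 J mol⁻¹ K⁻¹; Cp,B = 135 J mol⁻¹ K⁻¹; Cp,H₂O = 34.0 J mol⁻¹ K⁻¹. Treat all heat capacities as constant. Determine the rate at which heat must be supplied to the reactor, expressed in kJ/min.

Extent of reaction ξ = 0.457 × 1460 = 667.22 mol/h
Reaction term: ξ·ΔH°_rxn = 667.22 × 60.8 = 40567 kJ/h
Q = ΔH = 40567 kJ/h = 11.269 kW
Heat supplied = 676.12 kJ/min

Q_in = 676 kJ/min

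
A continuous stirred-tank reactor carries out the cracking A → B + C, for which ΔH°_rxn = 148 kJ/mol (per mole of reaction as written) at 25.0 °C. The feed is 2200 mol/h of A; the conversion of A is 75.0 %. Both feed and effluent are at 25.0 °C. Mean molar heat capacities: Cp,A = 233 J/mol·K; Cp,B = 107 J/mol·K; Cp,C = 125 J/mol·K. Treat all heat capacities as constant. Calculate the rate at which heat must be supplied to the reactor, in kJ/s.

Q_in = 67.8 kJ/s

Extent of reaction ξ = 0.750 × 2200 = 1650 mol/h
Reaction term: ξ·ΔH°_rxn = 1650 × 148 = 244200 kJ/h
Q = ΔH = 244200 kJ/h = 67.833 kW
Heat supplied = 67.833 kJ/s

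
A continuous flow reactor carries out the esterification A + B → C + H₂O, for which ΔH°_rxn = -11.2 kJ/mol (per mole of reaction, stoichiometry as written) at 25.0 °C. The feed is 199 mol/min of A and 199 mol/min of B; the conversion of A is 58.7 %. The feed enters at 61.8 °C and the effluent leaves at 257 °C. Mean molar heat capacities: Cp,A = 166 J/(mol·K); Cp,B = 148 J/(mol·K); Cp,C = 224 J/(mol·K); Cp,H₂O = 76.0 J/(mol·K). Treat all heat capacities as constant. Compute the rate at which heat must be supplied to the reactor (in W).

Q_in = 175000 W

Extent of reaction ξ = 0.587 × 199 = 116.81 mol/min
Reaction term: ξ·ΔH°_rxn = 116.81 × -11.2 = -1308.3 kJ/min
Sensible, feed 61.8→25 °C: -2299.5 kJ/min
Outlet flows (mol/min): A 82.187, B 82.187, C 116.81, H₂O 116.81
Sensible, products 25→257 °C: 14117 kJ/min
Q = ΔH = 10510 kJ/min = 175.16 kW
Heat supplied = 175160 W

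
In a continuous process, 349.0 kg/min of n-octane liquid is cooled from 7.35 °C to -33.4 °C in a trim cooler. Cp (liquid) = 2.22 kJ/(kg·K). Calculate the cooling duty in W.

Q = ṁ·Cp·ΔT = 349.0 × 2.22 × (-33.4 − 7.35) = -31572 kJ/min
Converting: 31572 / 60 s = 526.2 kW
Cooling duty = 526200 W

Q_c = 526000 W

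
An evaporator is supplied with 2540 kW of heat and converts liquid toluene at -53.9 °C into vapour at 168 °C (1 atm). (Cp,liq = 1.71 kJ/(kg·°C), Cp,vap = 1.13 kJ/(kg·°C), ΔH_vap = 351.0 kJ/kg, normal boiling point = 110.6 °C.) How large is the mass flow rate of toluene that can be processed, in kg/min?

Δh = 1.71×(110.6−-53.9) + 351.0 + 1.13×(168−110.6) = 697.16 kJ/kg
Q = 2540 kW = 2540 kJ/s = 152400 kJ/min
ṁ = Q/Δh = 152400 / 697.16 = 218.6 kg/min

ṁ = 219 kg/min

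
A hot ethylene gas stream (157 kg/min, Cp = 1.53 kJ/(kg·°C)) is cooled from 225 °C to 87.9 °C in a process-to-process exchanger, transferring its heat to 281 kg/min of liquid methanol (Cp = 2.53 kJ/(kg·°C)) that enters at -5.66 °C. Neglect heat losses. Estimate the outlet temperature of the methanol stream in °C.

T_c,out = 40.7 °C

Heat released by hot stream: Q = 157 × 1.53 × (225 − 87.9) = 32933 kJ/min
Energy balance on cold side (adiabatic exchanger): Q = ṁ_c·Cp_c·(T_c,out − T_c,in)
T_c,out = -5.66 + 32933/(281 × 2.53) = 40.664 °C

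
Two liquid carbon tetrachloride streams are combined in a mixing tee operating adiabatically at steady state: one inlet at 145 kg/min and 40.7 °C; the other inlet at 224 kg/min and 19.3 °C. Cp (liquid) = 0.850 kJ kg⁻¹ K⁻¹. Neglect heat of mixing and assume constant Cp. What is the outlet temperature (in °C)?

Energy balance with Q = 0: Σ ṁᵢCp,ᵢ(T_out − Tᵢ) = 0
Σ ṁᵢCp,ᵢTᵢ = 145×0.850×40.7 + 224×0.850×19.3 = 8691
Σ ṁᵢCp,ᵢ = 145×0.850 + 224×0.850 = 313.65
T_out = 8691 / 313.65 = 27.709 °C

T_out = 27.7 °C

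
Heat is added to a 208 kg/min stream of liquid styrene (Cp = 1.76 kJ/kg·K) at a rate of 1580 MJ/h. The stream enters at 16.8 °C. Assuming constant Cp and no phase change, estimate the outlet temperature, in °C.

Q = 1580 MJ/h = 26333 kJ/min
ΔT = Q/(ṁ·Cp) = 26333/(208×1.76) = 71.933 K
T_out = 16.8 + 71.933 = 88.733 °C

T_out = 88.7 °C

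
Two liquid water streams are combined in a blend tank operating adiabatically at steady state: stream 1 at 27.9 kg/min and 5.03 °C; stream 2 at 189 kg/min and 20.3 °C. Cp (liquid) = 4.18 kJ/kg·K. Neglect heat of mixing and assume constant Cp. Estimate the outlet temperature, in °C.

T_out = 18.3 °C

No heat crosses the boundary, so H_out = H_in.
T_out = Σ ṁᵢCp,ᵢTᵢ / Σ ṁᵢCp,ᵢ
      = 16624 / 906.64 = 18.336 °C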